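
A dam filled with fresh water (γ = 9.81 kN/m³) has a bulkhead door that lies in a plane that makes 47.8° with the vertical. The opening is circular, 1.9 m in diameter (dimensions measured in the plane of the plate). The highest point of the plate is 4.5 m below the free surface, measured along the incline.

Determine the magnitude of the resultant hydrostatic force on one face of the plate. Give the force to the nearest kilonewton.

F ≈ 102 kN

γ = 9.81 kN/m³.
The plate makes 47.8° with the vertical, i.e. θ = 90° − 47.8° = 42.2° to the horizontal. Measuring y along the incline from the free-surface line, vertical depth h = y·sinθ with sinθ = 0.671721.
The centroid is at the centre, 0.95 m below the top of the plate, so y_c = 4.5 + 0.95 = 5.45 m and h_c = 5.45 × 0.671721 = 3.66088 m.
A = π(0.95)² = 2.83529 m².
Resultant F = γ·h_c·A = 9.81 × 3.66088 × 2.83529 = 101.824 kN.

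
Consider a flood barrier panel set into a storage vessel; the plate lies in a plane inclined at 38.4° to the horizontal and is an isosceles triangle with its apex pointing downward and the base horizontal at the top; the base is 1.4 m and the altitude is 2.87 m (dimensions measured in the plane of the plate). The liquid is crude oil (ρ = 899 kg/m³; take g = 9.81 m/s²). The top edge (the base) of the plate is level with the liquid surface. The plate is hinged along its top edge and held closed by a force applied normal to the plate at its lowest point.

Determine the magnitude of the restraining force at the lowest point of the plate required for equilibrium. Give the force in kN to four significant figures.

P ≈ 5.264 kN

γ = ρg = 899 × 9.81 / 1000 = 8.81919 kN/m³.
Let θ = 38.4° be the plate's angle to the horizontal; measure y along the incline from where the plane meets the free surface. Vertical depth h = y·sinθ with sinθ = 0.621148.
With the apex down, the centroid sits h/3 = 2.87/3 = 0.956667 m below the base (the top edge), so y_c = 0.956667 m and h_c = 0.956667 × 0.621148 = 0.594232 m.
A = ½ × 1.4 × 2.87 = 2.009 m².
Resultant F = γ·h_c·A = 8.81919 × 0.594232 × 2.009 = 10.5285 kN.
I_c = b·h³/36 = 1.4 × 2.87³/36 = 0.91933 m⁴.
Centre of pressure: y_p = y_c + I_c/(y_c·A) = 0.956667 + 0.91933/(0.956667 × 2.009) = 0.956667 + 0.478333 = 1.435 m along the plane.
The resultant acts 0.956667 + 0.478333 = 1.435 m (along the plate) below the hinge at the top edge, so the moment about the hinge is M = F × 1.435 = 10.5285 × 1.435 = 15.1084 kN·m.
A normal force at the bottom, 2.87 m from the hinge, must supply this moment: P = 15.1084/2.87 = 5.26425 kN.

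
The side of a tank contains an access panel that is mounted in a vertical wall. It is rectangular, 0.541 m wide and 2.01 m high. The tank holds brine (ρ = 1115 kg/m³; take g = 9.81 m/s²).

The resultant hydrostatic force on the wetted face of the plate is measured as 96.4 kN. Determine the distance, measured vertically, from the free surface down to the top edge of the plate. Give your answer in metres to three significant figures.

γ = ρg = 1115 × 9.81 / 1000 = 10.93815 kN/m³.
A = 0.541 × 2.01 = 1.08741 m².
From F = γ·h_c·A, the centroid depth is h_c = 96.4/(10.93815 × 1.08741) = 8.10475 m.
The centroid lies 2.01/2 = 1.005 m below the top edge, so the top edge sits at h_top = 8.10475 − 1.005 = 7.09975 m below the surface.

d_top ≈ 7.10 m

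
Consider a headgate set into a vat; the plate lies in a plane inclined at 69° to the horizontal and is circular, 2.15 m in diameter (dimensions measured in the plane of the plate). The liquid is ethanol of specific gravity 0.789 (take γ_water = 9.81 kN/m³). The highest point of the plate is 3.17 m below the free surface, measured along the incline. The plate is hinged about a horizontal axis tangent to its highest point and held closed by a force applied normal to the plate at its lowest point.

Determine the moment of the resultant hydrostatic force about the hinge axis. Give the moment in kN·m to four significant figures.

γ = 0.789 × 9.81 = 7.74009 kN/m³.
Let θ = 69° be the plate's angle to the horizontal; measure y along the incline from where the plane meets the free surface. Vertical depth h = y·sinθ with sinθ = 0.933580.
The centroid is at the centre, 1.075 m below the top of the plate, so y_c = 3.17 + 1.075 = 4.245 m and h_c = 4.245 × 0.933580 = 3.96305 m.
A = π(1.075)² = 3.6305 m².
Resultant F = γ·h_c·A = 7.74009 × 3.96305 × 3.6305 = 111.363 kN.
I_c = πr⁴/4 = π × 1.075⁴/4 = 1.04888 m⁴.
Centre of pressure: y_p = y_c + I_c/(y_c·A) = 4.245 + 1.04888/(4.245 × 3.6305) = 4.245 + 0.0680584 = 4.31306 m along the plane.
The resultant acts 1.075 + 0.0680584 = 1.14306 m (along the plate) below the hinge at the top edge, so the moment about the hinge is M = F × 1.14306 = 111.363 × 1.14306 = 127.295 kN·m.

M ≈ 127.3 kN·m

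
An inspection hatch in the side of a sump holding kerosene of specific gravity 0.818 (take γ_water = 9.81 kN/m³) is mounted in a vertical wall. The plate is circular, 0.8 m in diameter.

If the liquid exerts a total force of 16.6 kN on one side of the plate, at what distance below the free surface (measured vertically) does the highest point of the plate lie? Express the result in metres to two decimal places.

γ = 0.818 × 9.81 = 8.02458 kN/m³.
A = π(0.4)² = 0.502655 m².
From F = γ·h_c·A, the centroid depth is h_c = 16.6/(8.02458 × 0.502655) = 4.11544 m.
The centroid is at the centre, 0.4 m below the top of the plate, so the highest point sits at h_top = 4.11544 − 0.4 = 3.71544 m below the surface.

d_top ≈ 3.72 m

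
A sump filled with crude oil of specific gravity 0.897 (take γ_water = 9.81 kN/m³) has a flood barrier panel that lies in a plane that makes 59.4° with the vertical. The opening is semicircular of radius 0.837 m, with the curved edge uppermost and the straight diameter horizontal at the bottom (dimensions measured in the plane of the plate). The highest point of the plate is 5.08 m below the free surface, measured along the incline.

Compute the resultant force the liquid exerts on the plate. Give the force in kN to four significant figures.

F ≈ 27.42 kN

γ = 0.897 × 9.81 = 8.79957 kN/m³.
The plate makes 59.4° with the vertical, i.e. θ = 90° − 59.4° = 30.6° to the horizontal. Measuring y along the incline from the free-surface line, vertical depth h = y·sinθ with sinθ = 0.509041.
The centroid lies 4r/(3π) = 0.355234 m above the diameter, so r − 4r/(3π) = 0.837 − 0.355234 = 0.481766 m below the topmost point, so y_c = 5.08 + 0.481766 = 5.56177 m and h_c = 5.56177 × 0.509041 = 2.83117 m.
A = πr²/2 = π × 0.837²/2 = 1.10045 m².
Resultant F = γ·h_c·A = 8.79957 × 2.83117 × 1.10045 = 27.4156 kN.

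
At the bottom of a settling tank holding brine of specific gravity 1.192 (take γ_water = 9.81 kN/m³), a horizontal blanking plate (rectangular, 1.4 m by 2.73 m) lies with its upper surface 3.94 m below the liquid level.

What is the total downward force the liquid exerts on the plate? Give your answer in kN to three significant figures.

γ = 1.192 × 9.81 = 11.69352 kN/m³.
The plate is horizontal, so pressure is uniform at p = γ·h = 11.69352 × 3.94 = 46.0725 kN/m².
A = 1.4 × 2.73 = 3.822 m².
F = p·A = 46.0725 × 3.822 = 176.089 kN.

F ≈ 176 kN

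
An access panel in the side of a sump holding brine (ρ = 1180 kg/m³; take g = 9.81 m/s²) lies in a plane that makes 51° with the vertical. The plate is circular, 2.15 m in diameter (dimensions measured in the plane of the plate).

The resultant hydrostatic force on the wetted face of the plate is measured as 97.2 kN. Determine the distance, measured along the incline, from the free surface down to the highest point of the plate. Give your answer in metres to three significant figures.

y_top ≈ 2.60 m

γ = ρg = 1180 × 9.81 / 1000 = 11.5758 kN/m³.
A = π(1.075)² = 3.6305 m².
From F = γ·h_c·A, the centroid depth is h_c = 97.2/(11.5758 × 3.6305) = 2.31286 m.
The plate makes 51° with the vertical, i.e. θ = 90° − 51° = 39° to the horizontal. Measuring y along the incline from the free-surface line, vertical depth h = y·sinθ with sinθ = 0.629320.
Along the incline, y_c = h_c/sinθ = 2.31286/0.629320 = 3.67517 m.
The centroid is at the centre, 1.075 m below the top of the plate, so the highest point sits at y_top = 3.67517 − 1.075 = 2.60017 m along the incline.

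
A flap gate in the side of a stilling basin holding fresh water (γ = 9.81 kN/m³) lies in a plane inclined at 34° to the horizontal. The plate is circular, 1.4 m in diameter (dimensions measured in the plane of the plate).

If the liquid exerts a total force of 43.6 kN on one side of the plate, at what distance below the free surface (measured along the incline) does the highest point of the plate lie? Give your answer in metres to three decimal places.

y_top ≈ 4.463 m

γ = 9.81 kN/m³.
A = π(0.7)² = 1.53938 m².
From F = γ·h_c·A, the centroid depth is h_c = 43.6/(9.81 × 1.53938) = 2.88717 m.
Let θ = 34° be the plate's angle to the horizontal; measure y along the incline from where the plane meets the free surface. Vertical depth h = y·sinθ with sinθ = 0.559193.
Along the incline, y_c = h_c/sinθ = 2.88717/0.559193 = 5.1631 m.
The centroid is at the centre, 0.7 m below the top of the plate, so the highest point sits at y_top = 5.1631 − 0.7 = 4.4631 m along the incline.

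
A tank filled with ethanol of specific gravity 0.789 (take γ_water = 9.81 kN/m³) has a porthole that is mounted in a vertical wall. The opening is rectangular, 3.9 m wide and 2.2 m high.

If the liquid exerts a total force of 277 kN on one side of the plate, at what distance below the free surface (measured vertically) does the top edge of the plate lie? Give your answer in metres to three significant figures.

d_top ≈ 3.07 m

γ = 0.789 × 9.81 = 7.74009 kN/m³.
A = 3.9 × 2.2 = 8.58 m².
From F = γ·h_c·A, the centroid depth is h_c = 277/(7.74009 × 8.58) = 4.17106 m.
The centroid lies 2.2/2 = 1.1 m below the top edge, so the top edge sits at h_top = 4.17106 − 1.1 = 3.07106 m below the surface.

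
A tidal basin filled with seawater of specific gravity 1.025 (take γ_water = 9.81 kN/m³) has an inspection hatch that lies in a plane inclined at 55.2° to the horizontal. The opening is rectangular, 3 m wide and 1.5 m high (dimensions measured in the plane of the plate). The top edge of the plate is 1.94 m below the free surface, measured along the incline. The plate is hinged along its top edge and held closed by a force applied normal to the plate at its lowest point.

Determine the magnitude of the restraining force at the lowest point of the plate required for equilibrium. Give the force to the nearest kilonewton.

γ = 1.025 × 9.81 = 10.05525 kN/m³.
Let θ = 55.2° be the plate's angle to the horizontal; measure y along the incline from where the plane meets the free surface. Vertical depth h = y·sinθ with sinθ = 0.821149.
The centroid lies 1.5/2 = 0.75 m below the top edge, so y_c = 1.94 + 0.75 = 2.69 m and h_c = 2.69 × 0.821149 = 2.20889 m.
A = 3 × 1.5 = 4.5 m².
Resultant F = γ·h_c·A = 10.05525 × 2.20889 × 4.5 = 99.9492 kN.
I_c = b·h³/12 = 3 × 1.5³/12 = 0.84375 m⁴.
Centre of pressure: y_p = y_c + I_c/(y_c·A) = 2.69 + 0.84375/(2.69 × 4.5) = 2.69 + 0.0697026 = 2.7597 m along the plane.
The resultant acts 0.75 + 0.0697026 = 0.819703 m (along the plate) below the hinge at the top edge, so the moment about the hinge is M = F × 0.819703 = 99.9492 × 0.819703 = 81.9287 kN·m.
A normal force at the bottom, 1.5 m from the hinge, must supply this moment: P = 81.9287/1.5 = 54.6191 kN.

P ≈ 55 kN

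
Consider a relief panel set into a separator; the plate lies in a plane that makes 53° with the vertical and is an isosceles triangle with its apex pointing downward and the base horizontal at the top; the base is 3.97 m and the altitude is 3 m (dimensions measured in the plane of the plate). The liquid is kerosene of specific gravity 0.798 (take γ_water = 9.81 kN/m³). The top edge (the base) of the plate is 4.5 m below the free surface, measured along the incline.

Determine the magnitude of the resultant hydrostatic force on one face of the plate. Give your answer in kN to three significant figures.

γ = 0.798 × 9.81 = 7.82838 kN/m³.
The plate makes 53° with the vertical, i.e. θ = 90° − 53° = 37° to the horizontal. Measuring y along the incline from the free-surface line, vertical depth h = y·sinθ with sinθ = 0.601815.
With the apex down, the centroid sits h/3 = 3/3 = 1 m below the base (the top edge), so y_c = 4.5 + 1 = 5.5 m and h_c = 5.5 × 0.601815 = 3.30998 m.
A = ½ × 3.97 × 3 = 5.955 m².
Resultant F = γ·h_c·A = 7.82838 × 3.30998 × 5.955 = 154.305 kN.

F ≈ 154 kN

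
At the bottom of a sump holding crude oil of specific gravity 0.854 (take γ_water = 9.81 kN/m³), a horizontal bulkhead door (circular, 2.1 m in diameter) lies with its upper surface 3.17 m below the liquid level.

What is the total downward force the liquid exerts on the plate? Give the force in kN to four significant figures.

γ = 0.854 × 9.81 = 8.37774 kN/m³.
The plate is horizontal, so pressure is uniform at p = γ·h = 8.37774 × 3.17 = 26.5574 kN/m².
A = π(1.05)² = 3.46361 m².
F = p·A = 26.5574 × 3.46361 = 91.9845 kN.

F ≈ 91.98 kN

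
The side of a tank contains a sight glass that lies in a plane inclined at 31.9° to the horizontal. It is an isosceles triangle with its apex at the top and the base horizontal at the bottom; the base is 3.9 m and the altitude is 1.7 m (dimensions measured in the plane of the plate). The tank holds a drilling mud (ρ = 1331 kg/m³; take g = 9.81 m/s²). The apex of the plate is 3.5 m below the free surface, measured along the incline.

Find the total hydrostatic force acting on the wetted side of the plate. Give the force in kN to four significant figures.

F ≈ 106.0 kN

γ = ρg = 1331 × 9.81 / 1000 = 13.05711 kN/m³.
Let θ = 31.9° be the plate's angle to the horizontal; measure y along the incline from where the plane meets the free surface. Vertical depth h = y·sinθ with sinθ = 0.528438.
With the apex up, the centroid sits 2h/3 = 2 × 1.7/3 = 1.13333 m below the apex, so y_c = 3.5 + 1.13333 = 4.63333 m and h_c = 4.63333 × 0.528438 = 2.44843 m.
A = ½ × 3.9 × 1.7 = 3.315 m².
Resultant F = γ·h_c·A = 13.05711 × 2.44843 × 3.315 = 105.979 kN.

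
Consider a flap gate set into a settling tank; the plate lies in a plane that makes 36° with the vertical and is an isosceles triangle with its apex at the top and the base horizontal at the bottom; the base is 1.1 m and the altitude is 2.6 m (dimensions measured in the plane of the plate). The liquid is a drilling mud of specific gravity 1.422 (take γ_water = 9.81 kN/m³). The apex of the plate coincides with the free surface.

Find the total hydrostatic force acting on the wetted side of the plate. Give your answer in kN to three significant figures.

F ≈ 28.0 kN

γ = 1.422 × 9.81 = 13.94982 kN/m³.
The plate makes 36° with the vertical, i.e. θ = 90° − 36° = 54° to the horizontal. Measuring y along the incline from the free-surface line, vertical depth h = y·sinθ with sinθ = 0.809017.
With the apex up, the centroid sits 2h/3 = 2 × 2.6/3 = 1.73333 m below the apex, so y_c = 1.73333 m and h_c = 1.73333 × 0.809017 = 1.40229 m.
A = ½ × 1.1 × 2.6 = 1.43 m².
Resultant F = γ·h_c·A = 13.94982 × 1.40229 × 1.43 = 27.9732 kN.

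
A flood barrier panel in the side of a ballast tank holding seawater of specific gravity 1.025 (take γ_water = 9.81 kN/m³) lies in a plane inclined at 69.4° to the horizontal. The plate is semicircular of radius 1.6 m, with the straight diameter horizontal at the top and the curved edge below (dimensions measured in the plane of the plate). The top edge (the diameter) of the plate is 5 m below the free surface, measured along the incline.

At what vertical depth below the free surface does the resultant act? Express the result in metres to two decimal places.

h_p = 5.35 m

γ = 1.025 × 9.81 = 10.05525 kN/m³.
Let θ = 69.4° be the plate's angle to the horizontal; measure y along the incline from where the plane meets the free surface. Vertical depth h = y·sinθ with sinθ = 0.936060.
The centroid of a semicircle lies 4r/(3π) = 0.679061 m from the diameter, here below the top edge, so y_c = 5 + 0.679061 = 5.67906 m and h_c = 5.67906 × 0.936060 = 5.31594 m.
A = πr²/2 = π × 1.6²/2 = 4.02124 m².
Resultant F = γ·h_c·A = 10.05525 × 5.31594 × 4.02124 = 214.948 kN.
I_c = (π/8 − 8/(9π))·r⁴ = 0.109757 × 1.6⁴ = 0.719303 m⁴.
Centre of pressure: y_p = y_c + I_c/(y_c·A) = 5.67906 + 0.719303/(5.67906 × 4.02124) = 5.67906 + 0.0314975 = 5.71056 m along the plane.
Vertically, h_p = y_p·sinθ = 5.71056 × 0.936060 = 5.34543 m.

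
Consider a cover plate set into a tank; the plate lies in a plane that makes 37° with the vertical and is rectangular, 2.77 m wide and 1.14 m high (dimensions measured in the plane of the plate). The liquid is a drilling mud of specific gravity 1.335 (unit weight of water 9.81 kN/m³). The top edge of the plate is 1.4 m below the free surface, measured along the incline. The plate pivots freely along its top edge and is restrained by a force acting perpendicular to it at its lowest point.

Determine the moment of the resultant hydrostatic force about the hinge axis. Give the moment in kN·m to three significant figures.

M ≈ 40.7 kN·m

γ = 1.335 × 9.81 = 13.09635 kN/m³.
The plate makes 37° with the vertical, i.e. θ = 90° − 37° = 53° to the horizontal. Measuring y along the incline from the free-surface line, vertical depth h = y·sinθ with sinθ = 0.798636.
The centroid lies 1.14/2 = 0.57 m below the top edge, so y_c = 1.4 + 0.57 = 1.97 m and h_c = 1.97 × 0.798636 = 1.57331 m.
A = 2.77 × 1.14 = 3.1578 m².
Resultant F = γ·h_c·A = 13.09635 × 1.57331 × 3.1578 = 65.0653 kN.
I_c = b·h³/12 = 2.77 × 1.14³/12 = 0.34199 m⁴.
Centre of pressure: y_p = y_c + I_c/(y_c·A) = 1.97 + 0.34199/(1.97 × 3.1578) = 1.97 + 0.0549747 = 2.02497 m along the plane.
The resultant acts 0.57 + 0.0549747 = 0.624975 m (along the plate) below the hinge at the top edge, so the moment about the hinge is M = F × 0.624975 = 65.0653 × 0.624975 = 40.6642 kN·m.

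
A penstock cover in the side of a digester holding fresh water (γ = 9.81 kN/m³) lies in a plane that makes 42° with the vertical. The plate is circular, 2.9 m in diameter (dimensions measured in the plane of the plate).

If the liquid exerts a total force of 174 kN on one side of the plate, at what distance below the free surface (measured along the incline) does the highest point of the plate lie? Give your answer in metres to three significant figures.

y_top ≈ 2.16 m

γ = 9.81 kN/m³.
A = π(1.45)² = 6.6052 m².
From F = γ·h_c·A, the centroid depth is h_c = 174/(9.81 × 6.6052) = 2.68531 m.
The plate makes 42° with the vertical, i.e. θ = 90° − 42° = 48° to the horizontal. Measuring y along the incline from the free-surface line, vertical depth h = y·sinθ with sinθ = 0.743145.
Along the incline, y_c = h_c/sinθ = 2.68531/0.743145 = 3.61344 m.
The centroid is at the centre, 1.45 m below the top of the plate, so the highest point sits at y_top = 3.61344 − 1.45 = 2.16344 m along the incline.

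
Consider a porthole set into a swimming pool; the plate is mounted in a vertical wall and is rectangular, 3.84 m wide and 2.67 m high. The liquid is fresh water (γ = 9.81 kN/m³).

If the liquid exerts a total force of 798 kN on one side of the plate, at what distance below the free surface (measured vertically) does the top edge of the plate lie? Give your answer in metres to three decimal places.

d_top ≈ 6.599 m

γ = 9.81 kN/m³.
A = 3.84 × 2.67 = 10.2528 m².
From F = γ·h_c·A, the centroid depth is h_c = 798/(9.81 × 10.2528) = 7.93399 m.
The centroid lies 2.67/2 = 1.335 m below the top edge, so the top edge sits at h_top = 7.93399 − 1.335 = 6.59899 m below the surface.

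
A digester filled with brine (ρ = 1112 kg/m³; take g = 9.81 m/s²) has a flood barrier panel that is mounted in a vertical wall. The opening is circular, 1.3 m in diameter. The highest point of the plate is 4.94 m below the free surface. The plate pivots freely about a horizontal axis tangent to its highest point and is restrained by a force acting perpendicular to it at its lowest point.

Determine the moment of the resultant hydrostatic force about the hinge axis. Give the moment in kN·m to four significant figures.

γ = ρg = 1112 × 9.81 / 1000 = 10.90872 kN/m³.
The centroid is at the centre, 0.65 m below the top of the plate, so the centroid depth is h_c = 4.94 + 0.65 = 5.59 m.
A = π(0.65)² = 1.32732 m².
Resultant F = γ·h_c·A = 10.90872 × 5.59 × 1.32732 = 80.9396 kN.
I_c = πr⁴/4 = π × 0.65⁴/4 = 0.140198 m⁴.
Centre of pressure: y_p = y_c + I_c/(y_c·A) = 5.59 + 0.140198/(5.59 × 1.32732) = 5.59 + 0.0188953 = 5.6089 m along the plane.
The resultant acts 0.65 + 0.0188953 = 0.668895 m (along the plate) below the hinge at the top edge, so the moment about the hinge is M = F × 0.668895 = 80.9396 × 0.668895 = 54.1401 kN·m.

M ≈ 54.14 kN·m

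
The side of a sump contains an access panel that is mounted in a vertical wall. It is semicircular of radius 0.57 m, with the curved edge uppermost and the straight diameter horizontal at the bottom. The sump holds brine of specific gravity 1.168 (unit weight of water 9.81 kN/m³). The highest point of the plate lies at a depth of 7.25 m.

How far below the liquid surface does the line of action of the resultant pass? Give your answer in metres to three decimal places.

γ = 1.168 × 9.81 = 11.45808 kN/m³.
The centroid lies 4r/(3π) = 0.241916 m above the diameter, so r − 4r/(3π) = 0.57 − 0.241916 = 0.328084 m below the topmost point, so the centroid depth is h_c = 7.25 + 0.328084 = 7.57808 m.
A = πr²/2 = π × 0.57²/2 = 0.510352 m².
Resultant F = γ·h_c·A = 11.45808 × 7.57808 × 0.510352 = 44.314 kN.
I_c = (π/8 − 8/(9π))·r⁴ = 0.109757 × 0.57⁴ = 0.011586 m⁴.
Centre of pressure: y_p = y_c + I_c/(y_c·A) = 7.57808 + 0.011586/(7.57808 × 0.510352) = 7.57808 + 0.00299574 = 7.58108 m along the plane.

h_p = 7.581 m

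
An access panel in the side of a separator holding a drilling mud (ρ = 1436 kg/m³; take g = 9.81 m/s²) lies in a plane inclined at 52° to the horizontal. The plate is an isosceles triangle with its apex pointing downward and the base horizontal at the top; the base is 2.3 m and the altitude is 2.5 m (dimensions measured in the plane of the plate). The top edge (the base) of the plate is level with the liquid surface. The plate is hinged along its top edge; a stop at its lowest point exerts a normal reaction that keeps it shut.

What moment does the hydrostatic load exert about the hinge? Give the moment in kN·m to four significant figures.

M ≈ 33.24 kN·m

γ = ρg = 1436 × 9.81 / 1000 = 14.08716 kN/m³.
Let θ = 52° be the plate's angle to the horizontal; measure y along the incline from where the plane meets the free surface. Vertical depth h = y·sinθ with sinθ = 0.788011.
With the apex down, the centroid sits h/3 = 2.5/3 = 0.833333 m below the base (the top edge), so y_c = 0.833333 m and h_c = 0.833333 × 0.788011 = 0.656676 m.
A = ½ × 2.3 × 2.5 = 2.875 m².
Resultant F = γ·h_c·A = 14.08716 × 0.656676 × 2.875 = 26.5958 kN.
I_c = b·h³/36 = 2.3 × 2.5³/36 = 0.998264 m⁴.
Centre of pressure: y_p = y_c + I_c/(y_c·A) = 0.833333 + 0.998264/(0.833333 × 2.875) = 0.833333 + 0.416667 = 1.25 m along the plane.
The resultant acts 0.833333 + 0.416667 = 1.25 m (along the plate) below the hinge at the top edge, so the moment about the hinge is M = F × 1.25 = 26.5958 × 1.25 = 33.2448 kN·m.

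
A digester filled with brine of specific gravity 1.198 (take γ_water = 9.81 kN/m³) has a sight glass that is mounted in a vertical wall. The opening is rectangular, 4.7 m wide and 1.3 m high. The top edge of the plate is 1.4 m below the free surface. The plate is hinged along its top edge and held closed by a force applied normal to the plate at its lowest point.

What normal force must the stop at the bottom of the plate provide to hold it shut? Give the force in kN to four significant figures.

P ≈ 81.38 kN

γ = 1.198 × 9.81 = 11.75238 kN/m³.
The centroid lies 1.3/2 = 0.65 m below the top edge, so the centroid depth is h_c = 1.4 + 0.65 = 2.05 m.
A = 4.7 × 1.3 = 6.11 m².
Resultant F = γ·h_c·A = 11.75238 × 2.05 × 6.11 = 147.204 kN.
I_c = b·h³/12 = 4.7 × 1.3³/12 = 0.860492 m⁴.
Centre of pressure: y_p = y_c + I_c/(y_c·A) = 2.05 + 0.860492/(2.05 × 6.11) = 2.05 + 0.0686992 = 2.1187 m along the plane.
The resultant acts 0.65 + 0.0686992 = 0.718699 m (along the plate) below the hinge at the top edge, so the moment about the hinge is M = F × 0.718699 = 147.204 × 0.718699 = 105.795 kN·m.
A normal force at the bottom, 1.3 m from the hinge, must supply this moment: P = 105.795/1.3 = 81.3808 kN.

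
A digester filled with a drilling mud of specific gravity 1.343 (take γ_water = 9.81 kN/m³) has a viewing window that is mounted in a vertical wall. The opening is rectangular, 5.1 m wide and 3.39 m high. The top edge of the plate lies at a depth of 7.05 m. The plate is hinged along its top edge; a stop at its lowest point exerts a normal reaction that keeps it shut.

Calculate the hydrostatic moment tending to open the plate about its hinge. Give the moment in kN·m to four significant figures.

M ≈ 3594 kN·m

γ = 1.343 × 9.81 = 13.17483 kN/m³.
The centroid lies 3.39/2 = 1.695 m below the top edge, so the centroid depth is h_c = 7.05 + 1.695 = 8.745 m.
A = 5.1 × 3.39 = 17.289 m².
Resultant F = γ·h_c·A = 13.17483 × 8.745 × 17.289 = 1991.93 kN.
I_c = b·h³/12 = 5.1 × 3.39³/12 = 16.5572 m⁴.
Centre of pressure: y_p = y_c + I_c/(y_c·A) = 8.745 + 16.5572/(8.745 × 17.289) = 8.745 + 0.109511 = 8.85451 m along the plane.
The resultant acts 1.695 + 0.109511 = 1.80451 m (along the plate) below the hinge at the top edge, so the moment about the hinge is M = F × 1.80451 = 1991.93 × 1.80451 = 3594.46 kN·m.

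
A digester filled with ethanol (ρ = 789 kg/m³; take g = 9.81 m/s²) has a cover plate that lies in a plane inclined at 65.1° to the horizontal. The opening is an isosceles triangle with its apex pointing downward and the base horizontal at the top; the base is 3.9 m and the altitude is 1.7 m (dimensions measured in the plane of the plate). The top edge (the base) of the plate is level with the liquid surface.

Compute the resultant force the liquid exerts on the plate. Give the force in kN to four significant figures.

γ = ρg = 789 × 9.81 / 1000 = 7.74009 kN/m³.
Let θ = 65.1° be the plate's angle to the horizontal; measure y along the incline from where the plane meets the free surface. Vertical depth h = y·sinθ with sinθ = 0.907044.
With the apex down, the centroid sits h/3 = 1.7/3 = 0.566667 m below the base (the top edge), so y_c = 0.566667 m and h_c = 0.566667 × 0.907044 = 0.513992 m.
A = ½ × 3.9 × 1.7 = 3.315 m².
Resultant F = γ·h_c·A = 7.74009 × 0.513992 × 3.315 = 13.1882 kN.

F ≈ 13.19 kN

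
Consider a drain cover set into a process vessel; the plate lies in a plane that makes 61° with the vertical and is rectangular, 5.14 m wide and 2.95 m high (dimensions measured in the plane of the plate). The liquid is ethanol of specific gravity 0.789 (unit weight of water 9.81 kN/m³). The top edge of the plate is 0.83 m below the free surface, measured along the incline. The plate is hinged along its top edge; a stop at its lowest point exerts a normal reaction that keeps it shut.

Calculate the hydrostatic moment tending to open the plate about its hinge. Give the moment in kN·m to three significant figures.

M ≈ 235 kN·m

γ = 0.789 × 9.81 = 7.74009 kN/m³.
The plate makes 61° with the vertical, i.e. θ = 90° − 61° = 29° to the horizontal. Measuring y along the incline from the free-surface line, vertical depth h = y·sinθ with sinθ = 0.484810.
The centroid lies 2.95/2 = 1.475 m below the top edge, so y_c = 0.83 + 1.475 = 2.305 m and h_c = 2.305 × 0.484810 = 1.11749 m.
A = 5.14 × 2.95 = 15.163 m².
Resultant F = γ·h_c·A = 7.74009 × 1.11749 × 15.163 = 131.152 kN.
I_c = b·h³/12 = 5.14 × 2.95³/12 = 10.9963 m⁴.
Centre of pressure: y_p = y_c + I_c/(y_c·A) = 2.305 + 10.9963/(2.305 × 15.163) = 2.305 + 0.314623 = 2.61962 m along the plane.
The resultant acts 1.475 + 0.314623 = 1.78962 m (along the plate) below the hinge at the top edge, so the moment about the hinge is M = F × 1.78962 = 131.152 × 1.78962 = 234.712 kN·m.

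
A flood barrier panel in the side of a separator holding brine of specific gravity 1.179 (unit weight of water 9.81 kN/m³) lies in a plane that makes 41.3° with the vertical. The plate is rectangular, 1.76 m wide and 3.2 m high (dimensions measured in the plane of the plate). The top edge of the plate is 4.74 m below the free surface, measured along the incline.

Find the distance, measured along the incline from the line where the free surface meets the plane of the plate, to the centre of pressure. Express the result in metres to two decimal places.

y_p = 6.47 m

γ = 1.179 × 9.81 = 11.56599 kN/m³.
The plate makes 41.3° with the vertical, i.e. θ = 90° − 41.3° = 48.7° to the horizontal. Measuring y along the incline from the free-surface line, vertical depth h = y·sinθ with sinθ = 0.751264.
The centroid lies 3.2/2 = 1.6 m below the top edge, so y_c = 4.74 + 1.6 = 6.34 m and h_c = 6.34 × 0.751264 = 4.76301 m.
A = 1.76 × 3.2 = 5.632 m².
Resultant F = γ·h_c·A = 11.56599 × 4.76301 × 5.632 = 310.261 kN.
I_c = b·h³/12 = 1.76 × 3.2³/12 = 4.80597 m⁴.
Centre of pressure: y_p = y_c + I_c/(y_c·A) = 6.34 + 4.80597/(6.34 × 5.632) = 6.34 + 0.134595 = 6.47459 m along the plane.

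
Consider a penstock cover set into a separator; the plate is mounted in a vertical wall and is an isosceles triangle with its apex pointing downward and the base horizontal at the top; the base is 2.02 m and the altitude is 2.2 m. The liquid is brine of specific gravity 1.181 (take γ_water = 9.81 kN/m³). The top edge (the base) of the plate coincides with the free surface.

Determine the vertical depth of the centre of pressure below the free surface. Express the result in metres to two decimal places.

h_p = 1.10 m

γ = 1.181 × 9.81 = 11.58561 kN/m³.
With the apex down, the centroid sits h/3 = 2.2/3 = 0.733333 m below the base (the top edge), so the centroid depth is h_c = 0.733333 m.
A = ½ × 2.02 × 2.2 = 2.222 m².
Resultant F = γ·h_c·A = 11.58561 × 0.733333 × 2.222 = 18.8784 kN.
I_c = b·h³/36 = 2.02 × 2.2³/36 = 0.597471 m⁴.
Centre of pressure: y_p = y_c + I_c/(y_c·A) = 0.733333 + 0.597471/(0.733333 × 2.222) = 0.733333 + 0.366667 = 1.1 m along the plane.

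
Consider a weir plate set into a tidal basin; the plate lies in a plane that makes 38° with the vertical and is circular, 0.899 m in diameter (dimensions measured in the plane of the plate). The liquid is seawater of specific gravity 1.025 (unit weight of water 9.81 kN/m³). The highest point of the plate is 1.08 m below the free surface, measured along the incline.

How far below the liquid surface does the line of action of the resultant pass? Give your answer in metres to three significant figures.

h_p = 1.23 m

γ = 1.025 × 9.81 = 10.05525 kN/m³.
The plate makes 38° with the vertical, i.e. θ = 90° − 38° = 52° to the horizontal. Measuring y along the incline from the free-surface line, vertical depth h = y·sinθ with sinθ = 0.788011.
The centroid is at the centre, 0.4495 m below the top of the plate, so y_c = 1.08 + 0.4495 = 1.5295 m and h_c = 1.5295 × 0.788011 = 1.20526 m.
A = π(0.4495)² = 0.63476 m².
Resultant F = γ·h_c·A = 10.05525 × 1.20526 × 0.63476 = 7.69278 kN.
I_c = πr⁴/4 = π × 0.4495⁴/4 = 0.0320633 m⁴.
Centre of pressure: y_p = y_c + I_c/(y_c·A) = 1.5295 + 0.0320633/(1.5295 × 0.63476) = 1.5295 + 0.0330255 = 1.56253 m along the plane.
Vertically, h_p = y_p·sinθ = 1.56253 × 0.788011 = 1.23129 m.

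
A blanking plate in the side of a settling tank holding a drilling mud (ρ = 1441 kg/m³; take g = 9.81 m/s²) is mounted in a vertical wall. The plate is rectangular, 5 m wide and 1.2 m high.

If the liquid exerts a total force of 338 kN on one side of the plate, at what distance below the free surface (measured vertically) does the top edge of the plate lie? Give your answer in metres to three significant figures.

d_top ≈ 3.39 m

γ = ρg = 1441 × 9.81 / 1000 = 14.13621 kN/m³.
A = 5 × 1.2 = 6 m².
From F = γ·h_c·A, the centroid depth is h_c = 338/(14.13621 × 6) = 3.98504 m.
The centroid lies 1.2/2 = 0.6 m below the top edge, so the top edge sits at h_top = 3.98504 − 0.6 = 3.38504 m below the surface.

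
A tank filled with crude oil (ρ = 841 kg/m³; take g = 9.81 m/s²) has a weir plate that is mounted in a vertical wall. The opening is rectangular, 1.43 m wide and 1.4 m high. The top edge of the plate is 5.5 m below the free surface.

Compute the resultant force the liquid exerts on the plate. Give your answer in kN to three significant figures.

γ = ρg = 841 × 9.81 / 1000 = 8.25021 kN/m³.
The centroid lies 1.4/2 = 0.7 m below the top edge, so the centroid depth is h_c = 5.5 + 0.7 = 6.2 m.
A = 1.43 × 1.4 = 2.002 m².
Resultant F = γ·h_c·A = 8.25021 × 6.2 × 2.002 = 102.405 kN.

F ≈ 102 kN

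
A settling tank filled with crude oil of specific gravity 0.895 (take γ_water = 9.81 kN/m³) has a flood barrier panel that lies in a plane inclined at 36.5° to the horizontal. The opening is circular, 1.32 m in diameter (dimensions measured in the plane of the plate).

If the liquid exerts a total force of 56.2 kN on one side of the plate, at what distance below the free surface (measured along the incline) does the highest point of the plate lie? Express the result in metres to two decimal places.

γ = 0.895 × 9.81 = 8.77995 kN/m³.
A = π(0.66)² = 1.36848 m².
From F = γ·h_c·A, the centroid depth is h_c = 56.2/(8.77995 × 1.36848) = 4.67741 m.
Let θ = 36.5° be the plate's angle to the horizontal; measure y along the incline from where the plane meets the free surface. Vertical depth h = y·sinθ with sinθ = 0.594823.
Along the incline, y_c = h_c/sinθ = 4.67741/0.594823 = 7.86353 m.
The centroid is at the centre, 0.66 m below the top of the plate, so the highest point sits at y_top = 7.86353 − 0.66 = 7.20353 m along the incline.

y_top ≈ 7.20 m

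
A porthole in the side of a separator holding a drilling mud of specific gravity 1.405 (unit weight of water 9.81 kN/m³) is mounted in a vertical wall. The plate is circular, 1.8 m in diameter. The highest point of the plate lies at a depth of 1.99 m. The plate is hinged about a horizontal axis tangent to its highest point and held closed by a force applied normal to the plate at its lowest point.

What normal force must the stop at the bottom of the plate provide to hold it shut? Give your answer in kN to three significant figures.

P ≈ 54.6 kN

γ = 1.405 × 9.81 = 13.78305 kN/m³.
The centroid is at the centre, 0.9 m below the top of the plate, so the centroid depth is h_c = 1.99 + 0.9 = 2.89 m.
A = π(0.9)² = 2.54469 m².
Resultant F = γ·h_c·A = 13.78305 × 2.89 × 2.54469 = 101.363 kN.
I_c = πr⁴/4 = π × 0.9⁴/4 = 0.5153 m⁴.
Centre of pressure: y_p = y_c + I_c/(y_c·A) = 2.89 + 0.5153/(2.89 × 2.54469) = 2.89 + 0.0700692 = 2.96007 m along the plane.
The resultant acts 0.9 + 0.0700692 = 0.970069 m (along the plate) below the hinge at the top edge, so the moment about the hinge is M = F × 0.970069 = 101.363 × 0.970069 = 98.3291 kN·m.
A normal force at the bottom, 1.8 m from the hinge, must supply this moment: P = 98.3291/1.8 = 54.6273 kN.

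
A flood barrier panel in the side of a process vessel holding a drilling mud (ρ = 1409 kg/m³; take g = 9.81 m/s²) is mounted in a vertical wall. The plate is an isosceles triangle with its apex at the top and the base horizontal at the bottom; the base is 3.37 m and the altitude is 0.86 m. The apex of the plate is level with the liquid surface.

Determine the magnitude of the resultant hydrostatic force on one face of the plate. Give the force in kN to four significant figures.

γ = ρg = 1409 × 9.81 / 1000 = 13.82229 kN/m³.
With the apex up, the centroid sits 2h/3 = 2 × 0.86/3 = 0.573333 m below the apex, so the centroid depth is h_c = 0.573333 m.
A = ½ × 3.37 × 0.86 = 1.4491 m².
Resultant F = γ·h_c·A = 13.82229 × 0.573333 × 1.4491 = 11.4838 kN.

F ≈ 11.48 kN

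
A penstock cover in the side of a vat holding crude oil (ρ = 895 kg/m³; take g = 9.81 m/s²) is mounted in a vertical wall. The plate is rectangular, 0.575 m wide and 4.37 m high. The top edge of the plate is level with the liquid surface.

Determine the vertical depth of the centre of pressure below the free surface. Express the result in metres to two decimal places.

γ = ρg = 895 × 9.81 / 1000 = 8.77995 kN/m³.
The centroid lies 4.37/2 = 2.185 m below the top edge, so the centroid depth is h_c = 2.185 m.
A = 0.575 × 4.37 = 2.51275 m².
Resultant F = γ·h_c·A = 8.77995 × 2.185 × 2.51275 = 48.2051 kN.
I_c = b·h³/12 = 0.575 × 4.37³/12 = 3.99881 m⁴.
Centre of pressure: y_p = y_c + I_c/(y_c·A) = 2.185 + 3.99881/(2.185 × 2.51275) = 2.185 + 0.728333 = 2.91333 m along the plane.

h_p = 2.91 m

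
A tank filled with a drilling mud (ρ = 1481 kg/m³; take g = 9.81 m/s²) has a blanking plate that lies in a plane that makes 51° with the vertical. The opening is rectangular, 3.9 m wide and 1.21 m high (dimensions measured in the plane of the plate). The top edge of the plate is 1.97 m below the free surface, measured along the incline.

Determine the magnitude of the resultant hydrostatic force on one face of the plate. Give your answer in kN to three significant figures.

F ≈ 111 kN

γ = ρg = 1481 × 9.81 / 1000 = 14.52861 kN/m³.
The plate makes 51° with the vertical, i.e. θ = 90° − 51° = 39° to the horizontal. Measuring y along the incline from the free-surface line, vertical depth h = y·sinθ with sinθ = 0.629320.
The centroid lies 1.21/2 = 0.605 m below the top edge, so y_c = 1.97 + 0.605 = 2.575 m and h_c = 2.575 × 0.629320 = 1.6205 m.
A = 3.9 × 1.21 = 4.719 m².
Resultant F = γ·h_c·A = 14.52861 × 1.6205 × 4.719 = 111.102 kN.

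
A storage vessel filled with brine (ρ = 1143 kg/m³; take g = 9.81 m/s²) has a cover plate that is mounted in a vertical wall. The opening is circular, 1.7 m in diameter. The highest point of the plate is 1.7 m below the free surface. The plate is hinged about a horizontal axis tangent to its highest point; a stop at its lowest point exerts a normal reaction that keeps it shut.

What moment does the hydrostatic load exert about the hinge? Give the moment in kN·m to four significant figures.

γ = ρg = 1143 × 9.81 / 1000 = 11.21283 kN/m³.
The centroid is at the centre, 0.85 m below the top of the plate, so the centroid depth is h_c = 1.7 + 0.85 = 2.55 m.
A = π(0.85)² = 2.2698 m².
Resultant F = γ·h_c·A = 11.21283 × 2.55 × 2.2698 = 64.8997 kN.
I_c = πr⁴/4 = π × 0.85⁴/4 = 0.409983 m⁴.
Centre of pressure: y_p = y_c + I_c/(y_c·A) = 2.55 + 0.409983/(2.55 × 2.2698) = 2.55 + 0.0708334 = 2.62083 m along the plane.
The resultant acts 0.85 + 0.0708334 = 0.920833 m (along the plate) below the hinge at the top edge, so the moment about the hinge is M = F × 0.920833 = 64.8997 × 0.920833 = 59.7618 kN·m.

M ≈ 59.76 kN·m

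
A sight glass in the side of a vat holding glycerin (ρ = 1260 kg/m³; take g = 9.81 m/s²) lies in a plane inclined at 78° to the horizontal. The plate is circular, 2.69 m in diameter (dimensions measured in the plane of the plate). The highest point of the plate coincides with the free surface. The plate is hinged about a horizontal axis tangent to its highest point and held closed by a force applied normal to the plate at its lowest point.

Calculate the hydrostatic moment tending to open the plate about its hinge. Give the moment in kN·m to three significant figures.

γ = ρg = 1260 × 9.81 / 1000 = 12.3606 kN/m³.
Let θ = 78° be the plate's angle to the horizontal; measure y along the incline from where the plane meets the free surface. Vertical depth h = y·sinθ with sinθ = 0.978148.
The centroid is at the centre, 1.345 m below the top of the plate, so y_c = 1.345 m and h_c = 1.345 × 0.978148 = 1.31561 m.
A = π(1.345)² = 5.68322 m².
Resultant F = γ·h_c·A = 12.3606 × 1.31561 × 5.68322 = 92.419 kN.
I_c = πr⁴/4 = π × 1.345⁴/4 = 2.57027 m⁴.
Centre of pressure: y_p = y_c + I_c/(y_c·A) = 1.345 + 2.57027/(1.345 × 5.68322) = 1.345 + 0.33625 = 1.68125 m along the plane.
The resultant acts 1.345 + 0.33625 = 1.68125 m (along the plate) below the hinge at the top edge, so the moment about the hinge is M = F × 1.68125 = 92.419 × 1.68125 = 155.379 kN·m.

M ≈ 155 kN·m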